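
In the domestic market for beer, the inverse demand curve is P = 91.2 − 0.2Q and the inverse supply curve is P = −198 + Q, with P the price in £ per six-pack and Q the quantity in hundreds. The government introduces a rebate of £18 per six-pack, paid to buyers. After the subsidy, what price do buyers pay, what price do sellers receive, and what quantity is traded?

Buyers pay £40; sellers receive £58; quantity = 256.

Inverting to Q(P) form: Qd = 456 − 5P; Qs = P + 198.
Before the subsidy: set 456 − 5P = P + 198 → P* = £43, Q* = 241.
With a per-unit subsidy paid to buyers, each effectively pays P − 18, so demand becomes Qd = 456 − 5(P − 18).
New equilibrium: buyers pay £40, sellers receive £58, Q = 256. (Wedge: Pb − Ps = −18.)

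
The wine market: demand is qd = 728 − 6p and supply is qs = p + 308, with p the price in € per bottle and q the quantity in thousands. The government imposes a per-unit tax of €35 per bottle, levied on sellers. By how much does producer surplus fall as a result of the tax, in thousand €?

Producer surplus falls by €10590 thousand.

Before the tax: set 728 − 6p = p + 308 → p* = €60, q* = 368.
With the tax collected from sellers, supply shifts: qs = (p − 35) + 308.
New equilibrium: buyers pay €65, sellers receive €30, q = 338. (Wedge: pb − ps = 35.)
ΔPS is the trapezoid between Q = 338 and Q = 368 of height €30: ½ · (368 + 338) · 30 = €10590.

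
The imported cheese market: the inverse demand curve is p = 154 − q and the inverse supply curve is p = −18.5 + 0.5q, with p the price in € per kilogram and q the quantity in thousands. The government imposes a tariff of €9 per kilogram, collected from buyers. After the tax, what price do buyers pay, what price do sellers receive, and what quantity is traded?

Buyers pay €45; sellers receive €36; quantity = 109.

Rewrite in direct form: qd = 154 − p and qs = 2p + 37.
Without the tax, 154 − p = 2p + 37 gives 3p = 117, so p* = €39 and q* = 115.
With the tax collected from buyers, demand (in seller-price terms) shifts: qd = 154 − (p + 9).
New equilibrium: buyers pay €45, sellers receive €36, q = 109. (Wedge: pb − ps = 9.)
The less price-elastic side of the market bears the larger share of a per-unit tax.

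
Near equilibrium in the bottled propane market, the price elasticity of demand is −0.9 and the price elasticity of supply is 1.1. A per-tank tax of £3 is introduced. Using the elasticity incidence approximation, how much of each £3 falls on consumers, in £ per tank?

Incidence ratio: consumers' share ≈ εs / (εs + |εd|) = 1.1 / (1.1 + 0.9) = 0.55.
So consumers bear ≈ 0.55 × £3 = £1.65; sellers bear £1.35.

Consumers bear ≈ £1.65 per tank.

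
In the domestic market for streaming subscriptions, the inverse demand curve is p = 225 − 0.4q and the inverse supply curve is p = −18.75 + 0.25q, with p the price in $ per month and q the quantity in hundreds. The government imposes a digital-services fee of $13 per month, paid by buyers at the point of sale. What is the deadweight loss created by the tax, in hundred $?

Rewrite in direct form: qd = 562.5 − 2.5p and qs = 4p + 75.
Before the tax: set 562.5 − 2.5p = 4p + 75 → p* = $75, q* = 375.
With the tax collected from buyers, demand (in seller-price terms) shifts: qd = 562.5 − 2.5(p + 13).
Solving gives q = 355 with buyers paying $83 and sellers receiving $70 (the $13 wedge).
Quantity falls by |ΔQ| = |375 − 355| = 20.
DWL = ½ · t · |ΔQ| = ½ · 13 · 20 = $130.

Deadweight loss = $130 hundred.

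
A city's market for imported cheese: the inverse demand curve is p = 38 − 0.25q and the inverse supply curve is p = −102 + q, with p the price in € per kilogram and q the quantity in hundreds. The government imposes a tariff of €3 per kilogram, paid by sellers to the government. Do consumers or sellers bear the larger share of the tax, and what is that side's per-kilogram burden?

Sellers bear the larger share: €2.4 per kilogram.

Rewrite in direct form: qd = 152 − 4p and qs = p + 102.
Before the tax: set 152 − 4p = p + 102 → p* = €10, q* = 112.
With the tax collected from sellers, supply shifts: qs = (p − 3) + 102.
Solving gives q = 109.6 with consumers paying €10.6 and sellers receiving €7.6 (the €3 wedge).
Per-kilogram burden: consumers €0.6, sellers €2.4.
Sellers take the larger share because supply is less price-elastic here (demand slope 4 vs supply slope 1).
The less price-elastic side of the market bears the larger share of a per-unit tax.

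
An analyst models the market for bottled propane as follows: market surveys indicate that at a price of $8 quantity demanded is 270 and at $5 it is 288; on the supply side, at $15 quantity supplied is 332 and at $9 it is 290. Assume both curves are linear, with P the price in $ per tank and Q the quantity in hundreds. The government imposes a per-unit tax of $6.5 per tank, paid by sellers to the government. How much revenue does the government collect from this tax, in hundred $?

Demand slope: (288 − 270)/(5 − 8) = -6, so Qd = 318 − 6P.
Supply slope: (290 − 332)/(9 − 15) = 7, so Qs = 7P + 227.
Before the tax: set 318 − 6P = 7P + 227 → P* = $7, Q* = 276.
With the tax collected from sellers, supply shifts: Qs = 7(P − 6.5) + 227.
Solving gives Q = 255 with consumers paying $10.5 and sellers receiving $4 (the $6.5 wedge).
Revenue = t · Q = 6.5 · 255 = $1657.5.

Tax revenue = $1657.5 hundred.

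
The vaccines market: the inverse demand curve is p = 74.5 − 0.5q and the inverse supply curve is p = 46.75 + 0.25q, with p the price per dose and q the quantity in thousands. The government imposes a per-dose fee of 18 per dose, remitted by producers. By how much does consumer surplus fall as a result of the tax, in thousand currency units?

Consumer surplus falls by 300 thousand.

Inverting to q(p) form: qd = 149 − 2p; qs = 4p − 187.
Before the tax: set 149 − 2p = 4p − 187 → p* = 56, q* = 37.
With the tax collected from producers, supply shifts: qs = 4(p − 18) − 187.
Solving gives q = 13 with consumers paying 68 and producers receiving 50 (the 18 wedge).
ΔCS is the trapezoid between Q = 13 and Q = 37 of height 12: ½ · (37 + 13) · 12 = 300.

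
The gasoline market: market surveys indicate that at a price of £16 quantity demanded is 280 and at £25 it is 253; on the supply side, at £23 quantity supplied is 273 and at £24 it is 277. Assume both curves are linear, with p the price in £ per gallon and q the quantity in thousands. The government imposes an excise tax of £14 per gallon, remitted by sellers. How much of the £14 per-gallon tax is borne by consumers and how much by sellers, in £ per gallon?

Demand slope: (253 − 280)/(25 − 16) = -3, so qd = 328 − 3p.
Supply slope: (277 − 273)/(24 − 23) = 4, so qs = 4p + 181.
Before the tax: set 328 − 3p = 4p + 181 → p* = £21, q* = 265.
With the tax collected from sellers, supply shifts: qs = 4(p − 14) + 181.
New equilibrium: consumers pay £29, sellers receive £15, q = 241. (Wedge: pb − ps = 14.)
Burden on consumers: £8; on sellers: £6. (They sum to £14.)
The less price-elastic side of the market bears the larger share of a per-unit tax.

Consumers bear £8 per gallon; sellers bear £6 per gallon.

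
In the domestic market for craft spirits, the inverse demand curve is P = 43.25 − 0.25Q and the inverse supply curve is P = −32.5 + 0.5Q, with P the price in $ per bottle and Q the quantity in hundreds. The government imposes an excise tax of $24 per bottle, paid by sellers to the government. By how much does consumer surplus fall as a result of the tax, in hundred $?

Consumer surplus falls by $680 hundred.

Rewrite in direct form: Qd = 173 − 4P and Qs = 2P + 65.
Without the tax, 173 − 4P = 2P + 65 gives 6P = 108, so P* = $18 and Q* = 101.
With the tax collected from sellers, supply shifts: Qs = 2(P − 24) + 65.
New equilibrium: buyers pay $26, sellers receive $2, Q = 69. (Wedge: Pb − Ps = 24.)
ΔCS is the trapezoid between Q = 69 and Q = 101 of height $8: ½ · (101 + 69) · 8 = $680.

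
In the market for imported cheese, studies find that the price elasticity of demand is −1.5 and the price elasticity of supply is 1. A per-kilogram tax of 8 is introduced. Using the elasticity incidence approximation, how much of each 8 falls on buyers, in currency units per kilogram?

Buyers bear ≈ 3.2 per kilogram.

Incidence ratio: buyers' share ≈ εs / (εs + |εd|) = 1 / (1 + 1.5) = 0.4.
So buyers bear ≈ 0.4 × 8 = 3.2; suppliers bear 4.8.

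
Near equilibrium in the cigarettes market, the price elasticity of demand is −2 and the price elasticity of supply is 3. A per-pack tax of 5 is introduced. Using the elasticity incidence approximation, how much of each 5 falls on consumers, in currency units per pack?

Consumers bear ≈ 3 per pack.

Incidence ratio: consumers' share ≈ εs / (εs + |εd|) = 3 / (3 + 2) = 0.6.
So consumers bear ≈ 0.6 × 5 = 3; suppliers bear 2.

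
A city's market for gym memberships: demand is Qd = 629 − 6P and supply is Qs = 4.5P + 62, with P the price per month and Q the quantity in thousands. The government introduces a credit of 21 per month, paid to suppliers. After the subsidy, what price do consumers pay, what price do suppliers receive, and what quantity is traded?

Consumers pay 45; suppliers receive 66; quantity = 359.

Before the subsidy: set 629 − 6P = 4.5P + 62 → P* = 54, Q* = 305.
With a per-unit subsidy paid to suppliers, each receives P + 21 per unit sold, so supply becomes Qs = 4.5(P + 21) + 62.
Solving gives Q = 359 with consumers paying 45 and suppliers receiving 66 (the 21 wedge).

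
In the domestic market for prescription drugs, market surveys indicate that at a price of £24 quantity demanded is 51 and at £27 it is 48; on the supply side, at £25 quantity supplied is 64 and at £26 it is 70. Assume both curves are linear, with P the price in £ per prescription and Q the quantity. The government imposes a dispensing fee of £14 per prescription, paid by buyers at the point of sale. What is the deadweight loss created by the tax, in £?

Deadweight loss = £84.

Demand slope: (48 − 51)/(27 − 24) = -1, so Qd = 75 − P.
Supply slope: (70 − 64)/(26 − 25) = 6, so Qs = 6P − 86.
Before the tax: set 75 − P = 6P − 86 → P* = £23, Q* = 52.
With the tax collected from buyers, demand (in seller-price terms) shifts: Qd = 75 − (P + 14).
New equilibrium: buyers pay £35, suppliers receive £21, Q = 40. (Wedge: Pb − Ps = 14.)
Quantity falls by |ΔQ| = |52 − 40| = 12.
DWL = ½ · t · |ΔQ| = ½ · 14 · 12 = £84.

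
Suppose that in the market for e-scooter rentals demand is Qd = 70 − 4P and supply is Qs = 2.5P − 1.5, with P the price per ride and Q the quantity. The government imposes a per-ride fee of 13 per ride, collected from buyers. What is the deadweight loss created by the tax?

Without the tax, 70 − 4P = 2.5P − 1.5 gives 6.5P = 71.5, so P* = 11 and Q* = 26.
With the tax collected from buyers, demand (in seller-price terms) shifts: Qd = 70 − 4(P + 13).
Solving gives Q = 6 with buyers paying 16 and sellers receiving 3 (the 13 wedge).
Quantity falls by |ΔQ| = |26 − 6| = 20.
DWL = ½ · t · |ΔQ| = ½ · 13 · 20 = 130.

Deadweight loss = 130.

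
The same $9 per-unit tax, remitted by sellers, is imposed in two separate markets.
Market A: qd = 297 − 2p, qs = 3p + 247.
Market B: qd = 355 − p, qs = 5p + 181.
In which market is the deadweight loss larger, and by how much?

Market A: pre-tax p* = $10, q* = 277; post-tax q = 266.2; deadweight loss = $48.6.
Market B: pre-tax p* = $29, q* = 326; post-tax q = 318.5; deadweight loss = $33.75.
Difference: $48.6 vs $33.75 → market A is larger by $14.85.

Market A, by $14.85.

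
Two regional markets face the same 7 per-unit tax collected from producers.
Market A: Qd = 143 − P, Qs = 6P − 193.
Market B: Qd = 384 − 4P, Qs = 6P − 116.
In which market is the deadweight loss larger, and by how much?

Market B, by 37.8.

Market A: pre-tax P* = 48, Q* = 95; post-tax Q = 89; deadweight loss = 21.
Market B: pre-tax P* = 50, Q* = 184; post-tax Q = 167.2; deadweight loss = 58.8.
Difference: 21 vs 58.8 → market B is larger by 37.8.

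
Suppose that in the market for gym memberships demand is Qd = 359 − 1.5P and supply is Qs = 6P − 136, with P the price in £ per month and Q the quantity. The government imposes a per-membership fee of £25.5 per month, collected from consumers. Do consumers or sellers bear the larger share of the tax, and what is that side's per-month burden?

Before the tax: set 359 − 1.5P = 6P − 136 → P* = £66, Q* = 260.
With the tax collected from consumers, demand (in seller-price terms) shifts: Qd = 359 − 1.5(P + 25.5).
Solving gives Q = 229.4 with consumers paying £86.4 and sellers receiving £60.9 (the £25.5 wedge).
Per-month burden: consumers £20.4, sellers £5.1.
Consumers take the larger share because demand is less price-elastic here (demand slope 1.5 vs supply slope 6).
The less price-elastic side of the market bears the larger share of a per-unit tax.

Consumers bear the larger share: £20.4 per month.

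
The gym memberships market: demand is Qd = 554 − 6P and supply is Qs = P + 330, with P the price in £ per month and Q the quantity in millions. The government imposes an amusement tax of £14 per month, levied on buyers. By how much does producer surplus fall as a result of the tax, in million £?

Producer surplus falls by £4272 million.

Before the tax: set 554 − 6P = P + 330 → P* = £32, Q* = 362.
With the tax collected from buyers, demand (in seller-price terms) shifts: Qd = 554 − 6(P + 14).
Solving gives Q = 350 with buyers paying £34 and suppliers receiving £20 (the £14 wedge).
ΔPS is the trapezoid between Q = 350 and Q = 362 of height £12: ½ · (362 + 350) · 12 = £4272.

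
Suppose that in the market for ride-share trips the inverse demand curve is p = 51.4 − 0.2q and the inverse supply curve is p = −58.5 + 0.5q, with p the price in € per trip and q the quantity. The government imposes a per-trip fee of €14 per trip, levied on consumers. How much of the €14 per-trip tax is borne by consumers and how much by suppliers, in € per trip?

Consumers bear €4 per trip; suppliers bear €10 per trip.

Inverting to q(p) form: qd = 257 − 5p; qs = 2p + 117.
Before the tax: set 257 − 5p = 2p + 117 → p* = €20, q* = 157.
With the tax collected from consumers, demand (in seller-price terms) shifts: qd = 257 − 5(p + 14).
Solving gives q = 137 with consumers paying €24 and suppliers receiving €10 (the €14 wedge).
Burden on consumers: €4; on suppliers: €10. (They sum to €14.)
The less price-elastic side of the market bears the larger share of a per-unit tax.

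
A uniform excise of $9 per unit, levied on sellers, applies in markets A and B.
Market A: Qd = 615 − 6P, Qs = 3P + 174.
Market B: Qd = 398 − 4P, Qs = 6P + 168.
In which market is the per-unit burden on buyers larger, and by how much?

Market A: pre-tax P* = $49, Q* = 321; post-tax Q = 303; per-unit burden on buyers = $3.
Market B: pre-tax P* = $23, Q* = 306; post-tax Q = 284.4; per-unit burden on buyers = $5.4.
Difference: $3 vs $5.4 → market B is larger by $2.4.

Market B, by $2.4.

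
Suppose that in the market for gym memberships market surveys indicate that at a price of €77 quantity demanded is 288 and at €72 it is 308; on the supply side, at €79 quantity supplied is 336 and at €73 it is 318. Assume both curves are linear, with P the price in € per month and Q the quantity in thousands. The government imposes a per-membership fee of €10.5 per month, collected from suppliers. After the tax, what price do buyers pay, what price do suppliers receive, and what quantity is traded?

Buyers pay €75.5; suppliers receive €65; quantity = 294.

Demand slope: (308 − 288)/(72 − 77) = -4, so Qd = 596 − 4P.
Supply slope: (318 − 336)/(73 − 79) = 3, so Qs = 3P + 99.
Without the tax, 596 − 4P = 3P + 99 gives 7P = 497, so P* = €71 and Q* = 312.
With the tax collected from suppliers, supply shifts: Qs = 3(P − 10.5) + 99.
New equilibrium: buyers pay €75.5, suppliers receive €65, Q = 294. (Wedge: Pb − Ps = 10.5.)
The less price-elastic side of the market bears the larger share of a per-unit tax.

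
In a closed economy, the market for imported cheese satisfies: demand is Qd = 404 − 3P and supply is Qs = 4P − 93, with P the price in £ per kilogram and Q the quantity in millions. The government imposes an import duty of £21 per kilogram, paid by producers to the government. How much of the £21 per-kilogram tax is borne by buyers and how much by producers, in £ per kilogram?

Before the tax: set 404 − 3P = 4P − 93 → P* = £71, Q* = 191.
With the tax collected from producers, supply shifts: Qs = 4(P − 21) − 93.
New equilibrium: buyers pay £83, producers receive £62, Q = 155. (Wedge: Pb − Ps = 21.)
Burden on buyers: £12; on producers: £9. (They sum to £21.)
The less price-elastic side of the market bears the larger share of a per-unit tax.

Buyers bear £12 per kilogram; producers bear £9 per kilogram.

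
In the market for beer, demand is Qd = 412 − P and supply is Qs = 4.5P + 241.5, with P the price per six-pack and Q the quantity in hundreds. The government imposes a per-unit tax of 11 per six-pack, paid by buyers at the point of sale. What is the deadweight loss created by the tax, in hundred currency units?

Deadweight loss = 49.5 hundred.

Before the tax: set 412 − P = 4.5P + 241.5 → P* = 31, Q* = 381.
With the tax collected from buyers, demand (in seller-price terms) shifts: Qd = 412 − (P + 11).
Solving gives Q = 372 with buyers paying 40 and suppliers receiving 29 (the 11 wedge).
Quantity falls by |ΔQ| = |381 − 372| = 9.
DWL = ½ · t · |ΔQ| = ½ · 11 · 9 = 49.5.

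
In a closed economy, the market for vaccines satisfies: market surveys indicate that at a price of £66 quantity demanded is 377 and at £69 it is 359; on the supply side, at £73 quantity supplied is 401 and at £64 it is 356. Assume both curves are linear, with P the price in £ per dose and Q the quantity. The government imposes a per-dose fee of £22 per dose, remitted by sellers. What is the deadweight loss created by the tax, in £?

Demand slope: (359 − 377)/(69 − 66) = -6, so Qd = 773 − 6P.
Supply slope: (356 − 401)/(64 − 73) = 5, so Qs = 5P + 36.
Without the tax, 773 − 6P = 5P + 36 gives 11P = 737, so P* = £67 and Q* = 371.
With the tax collected from sellers, supply shifts: Qs = 5(P − 22) + 36.
Solving gives Q = 311 with consumers paying £77 and sellers receiving £55 (the £22 wedge).
Quantity falls by |ΔQ| = |371 − 311| = 60.
DWL = ½ · t · |ΔQ| = ½ · 22 · 60 = £660.

Deadweight loss = £660.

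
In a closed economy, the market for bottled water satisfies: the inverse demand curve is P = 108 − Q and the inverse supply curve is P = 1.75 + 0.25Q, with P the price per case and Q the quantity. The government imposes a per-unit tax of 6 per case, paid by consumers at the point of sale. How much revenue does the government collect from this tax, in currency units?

Inverting to Q(P) form: Qd = 108 − P; Qs = 4P − 7.
Before the tax: set 108 − P = 4P − 7 → P* = 23, Q* = 85.
With the tax collected from consumers, demand (in seller-price terms) shifts: Qd = 108 − (P + 6).
New equilibrium: consumers pay 27.8, producers receive 21.8, Q = 80.2. (Wedge: Pb − Ps = 6.)
Revenue = t · Q = 6 · 80.2 = 481.2.

Tax revenue = 481.2.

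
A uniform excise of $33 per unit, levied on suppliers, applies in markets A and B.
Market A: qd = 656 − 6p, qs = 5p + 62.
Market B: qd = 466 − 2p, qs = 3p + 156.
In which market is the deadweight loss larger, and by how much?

Market A: pre-tax p* = $54, q* = 332; post-tax q = 242; deadweight loss = $1485.
Market B: pre-tax p* = $62, q* = 342; post-tax q = 302.4; deadweight loss = $653.4.
Difference: $1485 vs $653.4 → market A is larger by $831.6.

Market A, by $831.6.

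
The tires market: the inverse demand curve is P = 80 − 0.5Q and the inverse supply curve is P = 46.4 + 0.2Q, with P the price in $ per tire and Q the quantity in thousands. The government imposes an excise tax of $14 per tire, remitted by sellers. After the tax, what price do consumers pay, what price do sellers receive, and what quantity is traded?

Rewrite in direct form: Qd = 160 − 2P and Qs = 5P − 232.
Without the tax, 160 − 2P = 5P − 232 gives 7P = 392, so P* = $56 and Q* = 48.
With the tax collected from sellers, supply shifts: Qs = 5(P − 14) − 232.
Solving gives Q = 28 with consumers paying $66 and sellers receiving $52 (the $14 wedge).
The less price-elastic side of the market bears the larger share of a per-unit tax.

Consumers pay $66; sellers receive $52; quantity = 28.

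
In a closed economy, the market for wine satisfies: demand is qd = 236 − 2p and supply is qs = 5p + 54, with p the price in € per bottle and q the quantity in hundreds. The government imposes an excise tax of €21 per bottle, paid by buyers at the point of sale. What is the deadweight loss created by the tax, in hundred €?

Deadweight loss = €315 hundred.

Before the tax: set 236 − 2p = 5p + 54 → p* = €26, q* = 184.
With the tax collected from buyers, demand (in seller-price terms) shifts: qd = 236 − 2(p + 21).
Solving gives q = 154 with buyers paying €41 and suppliers receiving €20 (the €21 wedge).
Quantity falls by |ΔQ| = |184 − 154| = 30.
DWL = ½ · t · |ΔQ| = ½ · 21 · 30 = €315.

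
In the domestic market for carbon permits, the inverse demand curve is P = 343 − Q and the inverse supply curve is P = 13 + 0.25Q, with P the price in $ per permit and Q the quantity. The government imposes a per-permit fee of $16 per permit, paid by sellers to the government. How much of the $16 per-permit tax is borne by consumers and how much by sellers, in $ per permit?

Inverting to Q(P) form: Qd = 343 − P; Qs = 4P − 52.
Before the tax: set 343 − P = 4P − 52 → P* = $79, Q* = 264.
With the tax collected from sellers, supply shifts: Qs = 4(P − 16) − 52.
New equilibrium: consumers pay $91.8, sellers receive $75.8, Q = 251.2. (Wedge: Pb − Ps = 16.)
Burden on consumers: $12.8; on sellers: $3.2. (They sum to $16.)
The less price-elastic side of the market bears the larger share of a per-unit tax.

Consumers bear $12.8 per permit; sellers bear $3.2 per permit.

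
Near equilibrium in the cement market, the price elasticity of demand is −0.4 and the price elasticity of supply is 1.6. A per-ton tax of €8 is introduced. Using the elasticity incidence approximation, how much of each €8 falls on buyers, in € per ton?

Buyers bear ≈ €6.4 per ton.

Incidence ratio: buyers' share ≈ εs / (εs + |εd|) = 1.6 / (1.6 + 0.4) = 0.8.
So buyers bear ≈ 0.8 × €8 = €6.4; sellers bear €1.6.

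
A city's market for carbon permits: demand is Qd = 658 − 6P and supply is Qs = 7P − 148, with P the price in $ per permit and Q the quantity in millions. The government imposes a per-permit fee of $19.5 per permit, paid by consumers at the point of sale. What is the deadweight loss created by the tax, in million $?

Deadweight loss = $614.25 million.

Before the tax: set 658 − 6P = 7P − 148 → P* = $62, Q* = 286.
With the tax collected from consumers, demand (in seller-price terms) shifts: Qd = 658 − 6(P + 19.5).
New equilibrium: consumers pay $72.5, suppliers receive $53, Q = 223. (Wedge: Pb − Ps = 19.5.)
Quantity falls by |ΔQ| = |286 − 223| = 63.
DWL = ½ · t · |ΔQ| = ½ · 19.5 · 63 = $614.25.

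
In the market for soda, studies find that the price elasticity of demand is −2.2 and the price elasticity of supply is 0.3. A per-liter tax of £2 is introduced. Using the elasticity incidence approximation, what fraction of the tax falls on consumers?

Consumers' share ≈ 0.12.

Incidence ratio: consumers' share ≈ εs / (εs + |εd|) = 0.3 / (0.3 + 2.2) = 0.12.
Supply is the less elastic side, so consumers bear the smaller share.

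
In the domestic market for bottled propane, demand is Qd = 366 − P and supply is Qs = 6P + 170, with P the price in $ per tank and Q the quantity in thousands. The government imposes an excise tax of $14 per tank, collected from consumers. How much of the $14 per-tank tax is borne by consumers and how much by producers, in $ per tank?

Before the tax: set 366 − P = 6P + 170 → P* = $28, Q* = 338.
With the tax collected from consumers, demand (in seller-price terms) shifts: Qd = 366 − (P + 14).
Solving gives Q = 326 with consumers paying $40 and producers receiving $26 (the $14 wedge).
Burden on consumers: $12; on producers: $2. (They sum to $14.)
The less price-elastic side of the market bears the larger share of a per-unit tax.

Consumers bear $12 per tank; producers bear $2 per tank.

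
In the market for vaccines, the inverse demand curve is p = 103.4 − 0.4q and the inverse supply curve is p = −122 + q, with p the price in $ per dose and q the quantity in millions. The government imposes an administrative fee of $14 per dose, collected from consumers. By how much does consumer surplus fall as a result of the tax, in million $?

Consumer surplus falls by $624 million.

Rewrite in direct form: qd = 258.5 − 2.5p and qs = p + 122.
Without the tax, 258.5 − 2.5p = p + 122 gives 3.5p = 136.5, so p* = $39 and q* = 161.
With the tax collected from consumers, demand (in seller-price terms) shifts: qd = 258.5 − 2.5(p + 14).
New equilibrium: consumers pay $43, suppliers receive $29, q = 151. (Wedge: pb − ps = 14.)
ΔCS is the trapezoid between Q = 151 and Q = 161 of height $4: ½ · (161 + 151) · 4 = $624.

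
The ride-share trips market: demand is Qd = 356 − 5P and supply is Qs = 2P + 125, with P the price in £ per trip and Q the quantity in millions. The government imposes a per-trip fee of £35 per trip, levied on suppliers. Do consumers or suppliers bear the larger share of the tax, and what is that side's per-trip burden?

Without the tax, 356 − 5P = 2P + 125 gives 7P = 231, so P* = £33 and Q* = 191.
With the tax collected from suppliers, supply shifts: Qs = 2(P − 35) + 125.
New equilibrium: consumers pay £43, suppliers receive £8, Q = 141. (Wedge: Pb − Ps = 35.)
Per-trip burden: consumers £10, suppliers £25.
Suppliers take the larger share because supply is less price-elastic here (demand slope 5 vs supply slope 2).
The less price-elastic side of the market bears the larger share of a per-unit tax.

Suppliers bear the larger share: £25 per trip.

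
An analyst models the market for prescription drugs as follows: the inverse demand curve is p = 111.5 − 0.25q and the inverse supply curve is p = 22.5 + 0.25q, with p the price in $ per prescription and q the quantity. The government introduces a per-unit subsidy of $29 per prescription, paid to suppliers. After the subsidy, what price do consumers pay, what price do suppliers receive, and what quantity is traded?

Consumers pay $52.5; suppliers receive $81.5; quantity = 236.

Inverting to q(p) form: qd = 446 − 4p; qs = 4p − 90.
Without the subsidy, 446 − 4p = 4p − 90 gives 8p = 536, so p* = $67 and q* = 178.
With a per-unit subsidy paid to suppliers, each receives p + 29 per unit sold, so supply becomes qs = 4(p + 29) − 90.
Solving gives q = 236 with consumers paying $52.5 and suppliers receiving $81.5 (the $29 wedge).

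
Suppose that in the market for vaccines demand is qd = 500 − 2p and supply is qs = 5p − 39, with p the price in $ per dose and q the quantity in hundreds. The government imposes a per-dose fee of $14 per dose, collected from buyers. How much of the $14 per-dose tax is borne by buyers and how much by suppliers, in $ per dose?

Buyers bear $10 per dose; suppliers bear $4 per dose.

Before the tax: set 500 − 2p = 5p − 39 → p* = $77, q* = 346.
With the tax collected from buyers, demand (in seller-price terms) shifts: qd = 500 − 2(p + 14).
New equilibrium: buyers pay $87, suppliers receive $73, q = 326. (Wedge: pb − ps = 14.)
Burden on buyers: $10; on suppliers: $4. (They sum to $14.)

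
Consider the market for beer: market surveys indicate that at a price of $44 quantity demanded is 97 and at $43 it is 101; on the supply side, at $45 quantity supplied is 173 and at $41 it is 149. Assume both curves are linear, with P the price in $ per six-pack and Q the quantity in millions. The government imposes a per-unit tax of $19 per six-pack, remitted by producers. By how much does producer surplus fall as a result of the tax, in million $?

Demand slope: (101 − 97)/(43 − 44) = -4, so Qd = 273 − 4P.
Supply slope: (149 − 173)/(41 − 45) = 6, so Qs = 6P − 97.
Without the tax, 273 − 4P = 6P − 97 gives 10P = 370, so P* = $37 and Q* = 125.
With the tax collected from producers, supply shifts: Qs = 6(P − 19) − 97.
Solving gives Q = 79.4 with consumers paying $48.4 and producers receiving $29.4 (the $19 wedge).
ΔPS is the trapezoid between Q = 79.4 and Q = 125 of height $7.6: ½ · (125 + 79.4) · 7.6 = $776.72.

Producer surplus falls by $776.72 million.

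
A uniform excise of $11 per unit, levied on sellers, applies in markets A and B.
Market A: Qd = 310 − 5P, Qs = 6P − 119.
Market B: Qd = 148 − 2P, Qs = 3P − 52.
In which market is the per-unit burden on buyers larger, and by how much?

Market A: pre-tax P* = $39, Q* = 115; post-tax Q = 85; per-unit burden on buyers = $6.
Market B: pre-tax P* = $40, Q* = 68; post-tax Q = 54.8; per-unit burden on buyers = $6.6.
Difference: $6 vs $6.6 → market B is larger by $0.6.

Market B, by $0.6.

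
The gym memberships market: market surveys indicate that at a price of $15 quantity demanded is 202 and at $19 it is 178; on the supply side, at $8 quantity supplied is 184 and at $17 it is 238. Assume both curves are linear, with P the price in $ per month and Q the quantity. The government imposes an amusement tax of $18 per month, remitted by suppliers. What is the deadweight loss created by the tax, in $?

Deadweight loss = $486.

Demand slope: (178 − 202)/(19 − 15) = -6, so Qd = 292 − 6P.
Supply slope: (238 − 184)/(17 − 8) = 6, so Qs = 6P + 136.
Before the tax: set 292 − 6P = 6P + 136 → P* = $13, Q* = 214.
With the tax collected from suppliers, supply shifts: Qs = 6(P − 18) + 136.
Solving gives Q = 160 with consumers paying $22 and suppliers receiving $4 (the $18 wedge).
Quantity falls by |ΔQ| = |214 − 160| = 54.
DWL = ½ · t · |ΔQ| = ½ · 18 · 54 = $486.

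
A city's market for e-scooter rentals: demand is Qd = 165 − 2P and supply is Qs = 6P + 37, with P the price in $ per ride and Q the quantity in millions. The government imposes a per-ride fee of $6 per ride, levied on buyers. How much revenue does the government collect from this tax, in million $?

Without the tax, 165 − 2P = 6P + 37 gives 8P = 128, so P* = $16 and Q* = 133.
With the tax collected from buyers, demand (in seller-price terms) shifts: Qd = 165 − 2(P + 6).
New equilibrium: buyers pay $20.5, sellers receive $14.5, Q = 124. (Wedge: Pb − Ps = 6.)
Revenue = t · Q = 6 · 124 = $744.

Tax revenue = $744 million.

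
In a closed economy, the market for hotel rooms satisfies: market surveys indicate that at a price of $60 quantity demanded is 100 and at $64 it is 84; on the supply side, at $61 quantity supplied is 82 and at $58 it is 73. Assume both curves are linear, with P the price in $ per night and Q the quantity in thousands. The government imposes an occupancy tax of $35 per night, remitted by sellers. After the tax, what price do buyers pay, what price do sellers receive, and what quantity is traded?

Buyers pay $78; sellers receive $43; quantity = 28.

Demand slope: (84 − 100)/(64 − 60) = -4, so Qd = 340 − 4P.
Supply slope: (73 − 82)/(58 − 61) = 3, so Qs = 3P − 101.
Before the tax: set 340 − 4P = 3P − 101 → P* = $63, Q* = 88.
With the tax collected from sellers, supply shifts: Qs = 3(P − 35) − 101.
New equilibrium: buyers pay $78, sellers receive $43, Q = 28. (Wedge: Pb − Ps = 35.)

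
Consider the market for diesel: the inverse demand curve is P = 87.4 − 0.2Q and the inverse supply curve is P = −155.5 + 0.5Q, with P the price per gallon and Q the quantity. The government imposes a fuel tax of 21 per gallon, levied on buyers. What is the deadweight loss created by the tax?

Rewrite in direct form: Qd = 437 − 5P and Qs = 2P + 311.
Before the tax: set 437 − 5P = 2P + 311 → P* = 18, Q* = 347.
With the tax collected from buyers, demand (in seller-price terms) shifts: Qd = 437 − 5(P + 21).
New equilibrium: buyers pay 24, suppliers receive 3, Q = 317. (Wedge: Pb − Ps = 21.)
Quantity falls by |ΔQ| = |347 − 317| = 30.
DWL = ½ · t · |ΔQ| = ½ · 21 · 30 = 315.

Deadweight loss = 315.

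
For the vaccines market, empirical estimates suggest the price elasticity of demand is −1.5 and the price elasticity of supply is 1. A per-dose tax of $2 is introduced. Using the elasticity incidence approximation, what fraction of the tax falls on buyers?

Incidence ratio: buyers' share ≈ εs / (εs + |εd|) = 1 / (1 + 1.5) = 0.4.
Supply is the less elastic side, so buyers bear the smaller share.

Buyers' share ≈ 0.4.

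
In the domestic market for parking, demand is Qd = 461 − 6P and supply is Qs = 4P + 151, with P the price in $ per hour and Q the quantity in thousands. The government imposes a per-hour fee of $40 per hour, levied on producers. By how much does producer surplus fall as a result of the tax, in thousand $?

Producer surplus falls by $5448 thousand.

Without the tax, 461 − 6P = 4P + 151 gives 10P = 310, so P* = $31 and Q* = 275.
With the tax collected from producers, supply shifts: Qs = 4(P − 40) + 151.
Solving gives Q = 179 with buyers paying $47 and producers receiving $7 (the $40 wedge).
ΔPS is the trapezoid between Q = 179 and Q = 275 of height $24: ½ · (275 + 179) · 24 = $5448.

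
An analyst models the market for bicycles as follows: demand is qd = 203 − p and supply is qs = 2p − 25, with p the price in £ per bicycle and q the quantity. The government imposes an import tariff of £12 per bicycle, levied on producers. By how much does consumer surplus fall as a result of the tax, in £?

Without the tax, 203 − p = 2p − 25 gives 3p = 228, so p* = £76 and q* = 127.
With the tax collected from producers, supply shifts: qs = 2(p − 12) − 25.
Solving gives q = 119 with buyers paying £84 and producers receiving £72 (the £12 wedge).
ΔCS is the trapezoid between Q = 119 and Q = 127 of height £8: ½ · (127 + 119) · 8 = £984.

Consumer surplus falls by £984.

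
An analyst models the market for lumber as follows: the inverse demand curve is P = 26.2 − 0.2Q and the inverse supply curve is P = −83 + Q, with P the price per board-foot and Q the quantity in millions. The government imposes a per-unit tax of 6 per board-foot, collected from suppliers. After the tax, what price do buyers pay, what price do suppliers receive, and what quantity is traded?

Buyers pay 9; suppliers receive 3; quantity = 86.

Inverting to Q(P) form: Qd = 131 − 5P; Qs = P + 83.
Without the tax, 131 − 5P = P + 83 gives 6P = 48, so P* = 8 and Q* = 91.
With the tax collected from suppliers, supply shifts: Qs = (P − 6) + 83.
New equilibrium: buyers pay 9, suppliers receive 3, Q = 86. (Wedge: Pb − Ps = 6.)
The less price-elastic side of the market bears the larger share of a per-unit tax.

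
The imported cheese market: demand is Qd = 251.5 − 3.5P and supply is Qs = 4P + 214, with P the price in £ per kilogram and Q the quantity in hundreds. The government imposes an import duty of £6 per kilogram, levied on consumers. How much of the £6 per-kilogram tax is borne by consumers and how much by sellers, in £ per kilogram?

Consumers bear £3.2 per kilogram; sellers bear £2.8 per kilogram.

Without the tax, 251.5 − 3.5P = 4P + 214 gives 7.5P = 37.5, so P* = £5 and Q* = 234.
With the tax collected from consumers, demand (in seller-price terms) shifts: Qd = 251.5 − 3.5(P + 6).
New equilibrium: consumers pay £8.2, sellers receive £2.2, Q = 222.8. (Wedge: Pb − Ps = 6.)
Burden on consumers: £3.2; on sellers: £2.8. (They sum to £6.)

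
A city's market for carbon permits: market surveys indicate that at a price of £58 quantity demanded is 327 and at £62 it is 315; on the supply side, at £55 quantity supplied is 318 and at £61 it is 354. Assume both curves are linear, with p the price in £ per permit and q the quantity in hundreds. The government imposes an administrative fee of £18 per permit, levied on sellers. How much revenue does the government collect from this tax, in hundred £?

Tax revenue = £5292 hundred.

Demand slope: (315 − 327)/(62 − 58) = -3, so qd = 501 − 3p.
Supply slope: (354 − 318)/(61 − 55) = 6, so qs = 6p − 12.
Before the tax: set 501 − 3p = 6p − 12 → p* = £57, q* = 330.
With the tax collected from sellers, supply shifts: qs = 6(p − 18) − 12.
Solving gives q = 294 with buyers paying £69 and sellers receiving £51 (the £18 wedge).
Revenue = t · Q = 18 · 294 = £5292.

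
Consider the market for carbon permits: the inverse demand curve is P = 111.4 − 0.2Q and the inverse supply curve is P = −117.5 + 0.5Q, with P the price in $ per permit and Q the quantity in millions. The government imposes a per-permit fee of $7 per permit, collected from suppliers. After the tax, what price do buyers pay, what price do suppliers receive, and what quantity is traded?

Rewrite in direct form: Qd = 557 − 5P and Qs = 2P + 235.
Before the tax: set 557 − 5P = 2P + 235 → P* = $46, Q* = 327.
With the tax collected from suppliers, supply shifts: Qs = 2(P − 7) + 235.
Solving gives Q = 317 with buyers paying $48 and suppliers receiving $41 (the $7 wedge).

Buyers pay $48; suppliers receive $41; quantity = 317.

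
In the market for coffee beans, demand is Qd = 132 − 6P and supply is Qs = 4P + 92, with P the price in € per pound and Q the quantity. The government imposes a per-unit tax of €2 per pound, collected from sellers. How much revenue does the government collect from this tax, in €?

Without the tax, 132 − 6P = 4P + 92 gives 10P = 40, so P* = €4 and Q* = 108.
With the tax collected from sellers, supply shifts: Qs = 4(P − 2) + 92.
Solving gives Q = 103.2 with consumers paying €4.8 and sellers receiving €2.8 (the €2 wedge).
Revenue = t · Q = 2 · 103.2 = €206.4.

Tax revenue = €206.4.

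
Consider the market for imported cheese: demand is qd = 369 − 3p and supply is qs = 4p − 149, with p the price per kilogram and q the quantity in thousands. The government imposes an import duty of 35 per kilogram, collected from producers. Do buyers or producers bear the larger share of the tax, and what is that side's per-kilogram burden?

Buyers bear the larger share: 20 per kilogram.

Without the tax, 369 − 3p = 4p − 149 gives 7p = 518, so p* = 74 and q* = 147.
With the tax collected from producers, supply shifts: qs = 4(p − 35) − 149.
Solving gives q = 87 with buyers paying 94 and producers receiving 59 (the 35 wedge).
Per-kilogram burden: buyers 20, producers 15.
Buyers take the larger share because demand is less price-elastic here (demand slope 3 vs supply slope 4).
The less price-elastic side of the market bears the larger share of a per-unit tax.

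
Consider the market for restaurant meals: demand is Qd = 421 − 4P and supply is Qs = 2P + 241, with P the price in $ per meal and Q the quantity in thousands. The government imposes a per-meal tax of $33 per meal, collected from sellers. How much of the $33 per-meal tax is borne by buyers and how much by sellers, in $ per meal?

Without the tax, 421 − 4P = 2P + 241 gives 6P = 180, so P* = $30 and Q* = 301.
With the tax collected from sellers, supply shifts: Qs = 2(P − 33) + 241.
Solving gives Q = 257 with buyers paying $41 and sellers receiving $8 (the $33 wedge).
Burden on buyers: $11; on sellers: $22. (They sum to $33.)
The less price-elastic side of the market bears the larger share of a per-unit tax.

Buyers bear $11 per meal; sellers bear $22 per meal.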